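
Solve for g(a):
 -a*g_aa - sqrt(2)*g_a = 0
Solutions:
 g(a) = C1 + C2*a^(1 - sqrt(2))


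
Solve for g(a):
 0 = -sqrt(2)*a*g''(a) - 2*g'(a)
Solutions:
 g(a) = C1 + C2*a^(1 - sqrt(2))


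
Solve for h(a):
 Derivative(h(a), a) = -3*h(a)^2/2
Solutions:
 h(a) = 2/(C1 + 3*a)


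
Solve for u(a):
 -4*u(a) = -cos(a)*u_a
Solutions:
 u(a) = C1*(sin(a)^2 + 2*sin(a) + 1)/(sin(a)^2 - 2*sin(a) + 1)


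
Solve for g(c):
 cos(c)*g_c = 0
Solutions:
 g(c) = C1


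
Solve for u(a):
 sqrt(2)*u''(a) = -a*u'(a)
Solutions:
 u(a) = C1 + C2*erf(2^(1/4)*a/2)


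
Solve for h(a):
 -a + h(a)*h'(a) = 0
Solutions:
 h(a) = -sqrt(C1 + a^2)
 h(a) = sqrt(C1 + a^2)


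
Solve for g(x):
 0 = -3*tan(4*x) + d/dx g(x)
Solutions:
 g(x) = C1 - 3*log(cos(4*x))/4


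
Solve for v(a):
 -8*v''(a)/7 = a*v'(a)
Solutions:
 v(a) = C1 + C2*erf(sqrt(7)*a/4)


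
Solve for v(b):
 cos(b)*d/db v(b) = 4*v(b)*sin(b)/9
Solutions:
 v(b) = C1/cos(b)^(4/9)


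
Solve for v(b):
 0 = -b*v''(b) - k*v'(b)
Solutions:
 v(b) = C1 + b^(1 - re(k))*(C2*sin(log(b)*Abs(im(k))) + C3*cos(log(b)*im(k)))


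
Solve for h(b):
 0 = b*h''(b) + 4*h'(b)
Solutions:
 h(b) = C1 + C2/b^3


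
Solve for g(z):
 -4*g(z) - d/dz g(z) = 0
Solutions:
 g(z) = C1*exp(-4*z)


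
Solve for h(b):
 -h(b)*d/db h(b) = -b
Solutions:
 h(b) = -sqrt(C1 + b^2)
 h(b) = sqrt(C1 + b^2)


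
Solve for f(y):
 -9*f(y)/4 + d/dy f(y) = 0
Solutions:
 f(y) = C1*exp(9*y/4)


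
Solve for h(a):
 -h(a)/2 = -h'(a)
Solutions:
 h(a) = C1*exp(a/2)


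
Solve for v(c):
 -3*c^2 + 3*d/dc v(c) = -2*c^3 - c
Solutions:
 v(c) = C1 - c^4/6 + c^3/3 - c^2/6


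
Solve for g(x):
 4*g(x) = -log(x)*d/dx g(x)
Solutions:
 g(x) = C1*exp(-4*li(x))


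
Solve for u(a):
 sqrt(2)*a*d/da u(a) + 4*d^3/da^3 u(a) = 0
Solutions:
 u(a) = C1 + Integral(C2*airyai(-sqrt(2)*a/2) + C3*airybi(-sqrt(2)*a/2), a)


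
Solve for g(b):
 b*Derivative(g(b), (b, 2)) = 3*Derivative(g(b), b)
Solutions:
 g(b) = C1 + C2*b^4


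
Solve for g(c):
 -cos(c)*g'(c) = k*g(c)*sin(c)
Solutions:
 g(c) = C1*exp(k*log(cos(c)))


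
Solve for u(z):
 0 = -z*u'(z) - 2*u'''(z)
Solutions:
 u(z) = C1 + Integral(C2*airyai(-2^(2/3)*z/2) + C3*airybi(-2^(2/3)*z/2), z)


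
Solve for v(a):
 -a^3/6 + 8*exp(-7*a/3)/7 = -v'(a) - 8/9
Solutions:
 v(a) = C1 + a^4/24 - 8*a/9 + 24*exp(-7*a/3)/49


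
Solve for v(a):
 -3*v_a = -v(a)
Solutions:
 v(a) = C1*exp(a/3)


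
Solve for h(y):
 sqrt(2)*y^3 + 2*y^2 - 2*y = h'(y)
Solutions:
 h(y) = C1 + sqrt(2)*y^4/4 + 2*y^3/3 - y^2


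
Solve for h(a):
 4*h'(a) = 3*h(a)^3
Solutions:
 h(a) = -sqrt(2)*sqrt(-1/(C1 + 3*a))
 h(a) = sqrt(2)*sqrt(-1/(C1 + 3*a))


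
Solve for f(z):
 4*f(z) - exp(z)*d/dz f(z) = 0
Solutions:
 f(z) = C1*exp(-4*exp(-z))


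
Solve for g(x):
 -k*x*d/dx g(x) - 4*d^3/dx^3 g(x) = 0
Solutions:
 g(x) = C1 + Integral(C2*airyai(2^(1/3)*x*(-k)^(1/3)/2) + C3*airybi(2^(1/3)*x*(-k)^(1/3)/2), x)


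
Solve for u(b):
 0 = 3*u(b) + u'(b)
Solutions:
 u(b) = C1*exp(-3*b)


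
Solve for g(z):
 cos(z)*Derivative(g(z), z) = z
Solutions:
 g(z) = C1 + Integral(z/cos(z), z)


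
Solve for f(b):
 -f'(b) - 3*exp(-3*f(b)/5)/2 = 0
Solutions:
 f(b) = 5*log(C1 - 9*b/10)/3
 f(b) = 5*log(10^(2/3)*(-3^(1/3) - 3^(5/6)*I)*(C1 - 3*b)^(1/3)/20)
 f(b) = 5*log(10^(2/3)*(-3^(1/3) + 3^(5/6)*I)*(C1 - 3*b)^(1/3)/20)


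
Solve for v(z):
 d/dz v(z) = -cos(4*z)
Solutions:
 v(z) = C1 - sin(4*z)/4


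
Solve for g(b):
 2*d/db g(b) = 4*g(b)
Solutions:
 g(b) = C1*exp(2*b)


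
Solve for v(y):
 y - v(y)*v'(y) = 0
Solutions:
 v(y) = -sqrt(C1 + y^2)
 v(y) = sqrt(C1 + y^2)


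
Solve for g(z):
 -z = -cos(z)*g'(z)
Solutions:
 g(z) = C1 + Integral(z/cos(z), z)


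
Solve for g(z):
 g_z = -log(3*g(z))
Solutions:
 Integral(1/(log(_y) + log(3)), (_y, g(z))) = C1 - z


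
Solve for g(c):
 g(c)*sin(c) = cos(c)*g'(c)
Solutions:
 g(c) = C1/cos(c)


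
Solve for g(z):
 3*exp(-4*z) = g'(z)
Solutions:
 g(z) = C1 - 3*exp(-4*z)/4


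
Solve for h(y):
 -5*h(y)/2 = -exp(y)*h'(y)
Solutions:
 h(y) = C1*exp(-5*exp(-y)/2)


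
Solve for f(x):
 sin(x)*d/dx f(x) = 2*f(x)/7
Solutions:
 f(x) = C1*(cos(x) - 1)^(1/7)/(cos(x) + 1)^(1/7)


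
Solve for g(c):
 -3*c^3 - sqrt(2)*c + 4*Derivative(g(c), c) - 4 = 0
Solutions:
 g(c) = C1 + 3*c^4/16 + sqrt(2)*c^2/8 + c


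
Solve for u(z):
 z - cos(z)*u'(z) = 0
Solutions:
 u(z) = C1 + Integral(z/cos(z), z)


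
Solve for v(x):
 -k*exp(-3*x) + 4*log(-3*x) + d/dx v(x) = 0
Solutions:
 v(x) = C1 - k*exp(-3*x)/3 - 4*x*log(-x) + 4*x*(1 - log(3))


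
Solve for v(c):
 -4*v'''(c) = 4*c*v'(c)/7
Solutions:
 v(c) = C1 + Integral(C2*airyai(-7^(2/3)*c/7) + C3*airybi(-7^(2/3)*c/7), c)


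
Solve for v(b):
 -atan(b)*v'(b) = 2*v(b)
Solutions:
 v(b) = C1*exp(-2*Integral(1/atan(b), b))


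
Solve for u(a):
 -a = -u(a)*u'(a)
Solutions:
 u(a) = -sqrt(C1 + a^2)
 u(a) = sqrt(C1 + a^2)


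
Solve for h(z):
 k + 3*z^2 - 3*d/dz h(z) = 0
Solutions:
 h(z) = C1 + k*z/3 + z^3/3


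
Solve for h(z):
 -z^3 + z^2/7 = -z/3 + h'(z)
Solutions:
 h(z) = C1 - z^4/4 + z^3/21 + z^2/6


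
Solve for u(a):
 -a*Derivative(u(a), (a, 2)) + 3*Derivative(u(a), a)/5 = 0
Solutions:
 u(a) = C1 + C2*a^(8/5)


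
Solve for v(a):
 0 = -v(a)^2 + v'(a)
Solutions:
 v(a) = -1/(C1 + a)


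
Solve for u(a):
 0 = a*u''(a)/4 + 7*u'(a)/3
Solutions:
 u(a) = C1 + C2/a^(25/3)


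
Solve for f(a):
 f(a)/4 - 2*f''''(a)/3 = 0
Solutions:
 f(a) = C1*exp(-6^(1/4)*a/2) + C2*exp(6^(1/4)*a/2) + C3*sin(6^(1/4)*a/2) + C4*cos(6^(1/4)*a/2)


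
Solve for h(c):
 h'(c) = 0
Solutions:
 h(c) = C1


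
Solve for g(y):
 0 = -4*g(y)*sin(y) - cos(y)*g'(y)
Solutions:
 g(y) = C1*cos(y)^4


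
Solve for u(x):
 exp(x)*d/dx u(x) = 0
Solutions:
 u(x) = C1


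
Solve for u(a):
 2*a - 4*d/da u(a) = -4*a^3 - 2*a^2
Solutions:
 u(a) = C1 + a^4/4 + a^3/6 + a^2/4


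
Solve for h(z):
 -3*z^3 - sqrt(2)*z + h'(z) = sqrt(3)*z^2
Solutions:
 h(z) = C1 + 3*z^4/4 + sqrt(3)*z^3/3 + sqrt(2)*z^2/2


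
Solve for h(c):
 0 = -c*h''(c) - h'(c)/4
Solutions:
 h(c) = C1 + C2*c^(3/4)


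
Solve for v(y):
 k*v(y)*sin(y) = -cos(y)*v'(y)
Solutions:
 v(y) = C1*exp(k*log(cos(y)))


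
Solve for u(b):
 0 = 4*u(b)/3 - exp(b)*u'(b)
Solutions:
 u(b) = C1*exp(-4*exp(-b)/3)


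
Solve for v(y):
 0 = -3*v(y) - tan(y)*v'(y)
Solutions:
 v(y) = C1/sin(y)^3


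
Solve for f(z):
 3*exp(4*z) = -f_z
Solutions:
 f(z) = C1 - 3*exp(4*z)/4


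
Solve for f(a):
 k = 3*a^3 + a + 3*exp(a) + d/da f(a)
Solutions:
 f(a) = C1 - 3*a^4/4 - a^2/2 + a*k - 3*exp(a)


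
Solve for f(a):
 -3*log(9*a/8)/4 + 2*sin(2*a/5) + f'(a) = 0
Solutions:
 f(a) = C1 + 3*a*log(a)/4 - 9*a*log(2)/4 - 3*a/4 + 3*a*log(3)/2 + 5*cos(2*a/5)


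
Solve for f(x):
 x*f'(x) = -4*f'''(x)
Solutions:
 f(x) = C1 + Integral(C2*airyai(-2^(1/3)*x/2) + C3*airybi(-2^(1/3)*x/2), x)


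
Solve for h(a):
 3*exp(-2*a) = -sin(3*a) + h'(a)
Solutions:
 h(a) = C1 - cos(3*a)/3 - 3*exp(-2*a)/2


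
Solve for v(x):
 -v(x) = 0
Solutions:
 v(x) = 0


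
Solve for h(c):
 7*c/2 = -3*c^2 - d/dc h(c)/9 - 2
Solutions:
 h(c) = C1 - 9*c^3 - 63*c^2/4 - 18*c


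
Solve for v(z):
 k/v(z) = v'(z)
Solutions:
 v(z) = -sqrt(C1 + 2*k*z)
 v(z) = sqrt(C1 + 2*k*z)


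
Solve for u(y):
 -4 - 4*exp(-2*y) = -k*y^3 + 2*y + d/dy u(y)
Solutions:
 u(y) = C1 + k*y^4/4 - y^2 - 4*y + 2*exp(-2*y)


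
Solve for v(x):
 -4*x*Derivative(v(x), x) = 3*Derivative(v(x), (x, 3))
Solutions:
 v(x) = C1 + Integral(C2*airyai(-6^(2/3)*x/3) + C3*airybi(-6^(2/3)*x/3), x)


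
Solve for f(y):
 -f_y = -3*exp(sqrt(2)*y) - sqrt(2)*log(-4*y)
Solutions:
 f(y) = C1 + sqrt(2)*y*log(-y) + sqrt(2)*y*(-1 + 2*log(2)) + 3*sqrt(2)*exp(sqrt(2)*y)/2


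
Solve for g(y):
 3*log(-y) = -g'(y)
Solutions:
 g(y) = C1 - 3*y*log(-y) + 3*y


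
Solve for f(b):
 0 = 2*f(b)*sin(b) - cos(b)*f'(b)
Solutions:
 f(b) = C1/cos(b)^2


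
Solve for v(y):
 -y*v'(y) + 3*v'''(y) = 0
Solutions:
 v(y) = C1 + Integral(C2*airyai(3^(2/3)*y/3) + C3*airybi(3^(2/3)*y/3), y)


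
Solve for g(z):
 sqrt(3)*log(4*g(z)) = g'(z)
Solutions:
 -sqrt(3)*Integral(1/(log(_y) + 2*log(2)), (_y, g(z)))/3 = C1 - z


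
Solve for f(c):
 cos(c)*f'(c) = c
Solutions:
 f(c) = C1 + Integral(c/cos(c), c)


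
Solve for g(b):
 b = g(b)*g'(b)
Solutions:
 g(b) = -sqrt(C1 + b^2)
 g(b) = sqrt(C1 + b^2)


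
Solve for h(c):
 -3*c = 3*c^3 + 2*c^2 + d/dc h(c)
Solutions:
 h(c) = C1 - 3*c^4/4 - 2*c^3/3 - 3*c^2/2


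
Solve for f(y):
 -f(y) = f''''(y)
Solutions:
 f(y) = (C1*sin(sqrt(2)*y/2) + C2*cos(sqrt(2)*y/2))*exp(-sqrt(2)*y/2) + (C3*sin(sqrt(2)*y/2) + C4*cos(sqrt(2)*y/2))*exp(sqrt(2)*y/2)


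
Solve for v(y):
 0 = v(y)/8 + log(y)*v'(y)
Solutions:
 v(y) = C1*exp(-li(y)/8)


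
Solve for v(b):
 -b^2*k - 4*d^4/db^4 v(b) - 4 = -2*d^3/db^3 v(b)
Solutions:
 v(b) = C1 + C2*b + C3*b^2 + C4*exp(b/2) + b^5*k/120 + b^4*k/12 + b^3*(2*k + 1)/3


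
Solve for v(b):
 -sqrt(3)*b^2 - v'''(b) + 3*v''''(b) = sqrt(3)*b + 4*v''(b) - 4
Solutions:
 v(b) = C1 + C2*b + C3*exp(-b) + C4*exp(4*b/3) - sqrt(3)*b^4/48 - sqrt(3)*b^3/48 + b^2*(32 - 11*sqrt(3))/64


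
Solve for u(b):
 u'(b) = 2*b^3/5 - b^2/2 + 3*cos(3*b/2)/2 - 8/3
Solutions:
 u(b) = C1 + b^4/10 - b^3/6 - 8*b/3 + sin(3*b/2)


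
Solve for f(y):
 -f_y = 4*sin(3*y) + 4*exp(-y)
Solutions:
 f(y) = C1 + 4*cos(3*y)/3 + 4*exp(-y)


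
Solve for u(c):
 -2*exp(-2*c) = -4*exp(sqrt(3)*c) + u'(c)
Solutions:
 u(c) = C1 + 4*sqrt(3)*exp(sqrt(3)*c)/3 + exp(-2*c)


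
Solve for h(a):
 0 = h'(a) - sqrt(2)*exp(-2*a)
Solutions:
 h(a) = C1 - sqrt(2)*exp(-2*a)/2


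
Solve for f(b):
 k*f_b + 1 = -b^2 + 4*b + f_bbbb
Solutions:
 f(b) = C1 + C2*exp(b*k^(1/3)) + C3*exp(b*k^(1/3)*(-1 + sqrt(3)*I)/2) + C4*exp(-b*k^(1/3)*(1 + sqrt(3)*I)/2) - b^3/(3*k) + 2*b^2/k - b/k


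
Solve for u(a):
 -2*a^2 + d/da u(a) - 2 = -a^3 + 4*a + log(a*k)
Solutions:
 u(a) = C1 - a^4/4 + 2*a^3/3 + 2*a^2 + a*log(a*k) + a


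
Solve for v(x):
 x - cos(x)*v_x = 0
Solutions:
 v(x) = C1 + Integral(x/cos(x), x)


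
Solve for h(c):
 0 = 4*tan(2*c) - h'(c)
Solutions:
 h(c) = C1 - 2*log(cos(2*c))


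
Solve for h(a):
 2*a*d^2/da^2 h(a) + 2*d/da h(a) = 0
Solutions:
 h(a) = C1 + C2*log(a)


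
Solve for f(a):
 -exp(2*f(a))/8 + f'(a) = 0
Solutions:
 f(a) = log(-1/(C1 + a))/2 + log(2)
 f(a) = log(-sqrt(-1/(C1 + a))) + log(2)


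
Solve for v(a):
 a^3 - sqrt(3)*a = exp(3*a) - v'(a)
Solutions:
 v(a) = C1 - a^4/4 + sqrt(3)*a^2/2 + exp(3*a)/3


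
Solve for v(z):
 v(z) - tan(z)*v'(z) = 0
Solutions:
 v(z) = C1*sin(z)


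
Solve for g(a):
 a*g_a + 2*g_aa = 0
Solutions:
 g(a) = C1 + C2*erf(a/2)


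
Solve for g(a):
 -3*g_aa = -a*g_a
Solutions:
 g(a) = C1 + C2*erfi(sqrt(6)*a/6)


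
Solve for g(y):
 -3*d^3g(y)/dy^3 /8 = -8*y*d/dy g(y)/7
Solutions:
 g(y) = C1 + Integral(C2*airyai(4*21^(2/3)*y/21) + C3*airybi(4*21^(2/3)*y/21), y)


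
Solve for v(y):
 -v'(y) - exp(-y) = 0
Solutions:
 v(y) = C1 + exp(-y)


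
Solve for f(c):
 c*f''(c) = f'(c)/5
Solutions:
 f(c) = C1 + C2*c^(6/5)


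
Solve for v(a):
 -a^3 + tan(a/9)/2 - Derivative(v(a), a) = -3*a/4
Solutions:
 v(a) = C1 - a^4/4 + 3*a^2/8 - 9*log(cos(a/9))/2


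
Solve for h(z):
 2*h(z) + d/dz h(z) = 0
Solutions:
 h(z) = C1*exp(-2*z)


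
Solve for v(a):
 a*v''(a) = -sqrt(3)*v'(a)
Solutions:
 v(a) = C1 + C2*a^(1 - sqrt(3))


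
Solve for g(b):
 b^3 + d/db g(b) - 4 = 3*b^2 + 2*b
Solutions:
 g(b) = C1 - b^4/4 + b^3 + b^2 + 4*b


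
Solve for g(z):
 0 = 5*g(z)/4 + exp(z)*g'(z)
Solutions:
 g(z) = C1*exp(5*exp(-z)/4)


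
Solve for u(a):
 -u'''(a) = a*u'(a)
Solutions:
 u(a) = C1 + Integral(C2*airyai(-a) + C3*airybi(-a), a)


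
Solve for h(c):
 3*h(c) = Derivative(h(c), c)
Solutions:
 h(c) = C1*exp(3*c)


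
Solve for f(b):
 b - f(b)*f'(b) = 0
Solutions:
 f(b) = -sqrt(C1 + b^2)
 f(b) = sqrt(C1 + b^2)


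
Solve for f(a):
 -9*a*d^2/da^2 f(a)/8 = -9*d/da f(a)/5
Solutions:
 f(a) = C1 + C2*a^(13/5)


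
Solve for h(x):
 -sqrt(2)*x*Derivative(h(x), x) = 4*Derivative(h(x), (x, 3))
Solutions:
 h(x) = C1 + Integral(C2*airyai(-sqrt(2)*x/2) + C3*airybi(-sqrt(2)*x/2), x)


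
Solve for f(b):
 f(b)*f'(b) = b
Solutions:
 f(b) = -sqrt(C1 + b^2)
 f(b) = sqrt(C1 + b^2)


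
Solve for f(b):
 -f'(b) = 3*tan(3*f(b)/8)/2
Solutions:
 f(b) = -8*asin(C1*exp(-9*b/16))/3 + 8*pi/3
 f(b) = 8*asin(C1*exp(-9*b/16))/3


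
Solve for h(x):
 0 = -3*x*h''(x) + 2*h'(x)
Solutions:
 h(x) = C1 + C2*x^(5/3)


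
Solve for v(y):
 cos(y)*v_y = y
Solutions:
 v(y) = C1 + Integral(y/cos(y), y)


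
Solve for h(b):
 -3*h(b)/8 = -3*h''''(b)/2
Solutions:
 h(b) = C1*exp(-sqrt(2)*b/2) + C2*exp(sqrt(2)*b/2) + C3*sin(sqrt(2)*b/2) + C4*cos(sqrt(2)*b/2)


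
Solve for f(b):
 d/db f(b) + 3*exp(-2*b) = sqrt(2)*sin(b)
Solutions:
 f(b) = C1 - sqrt(2)*cos(b) + 3*exp(-2*b)/2


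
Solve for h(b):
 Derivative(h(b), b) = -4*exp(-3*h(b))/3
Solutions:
 h(b) = log(C1 - 4*b)/3
 h(b) = log((-1 - sqrt(3)*I)*(C1 - 4*b)^(1/3)/2)
 h(b) = log((-1 + sqrt(3)*I)*(C1 - 4*b)^(1/3)/2)


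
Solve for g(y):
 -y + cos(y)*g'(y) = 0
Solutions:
 g(y) = C1 + Integral(y/cos(y), y)


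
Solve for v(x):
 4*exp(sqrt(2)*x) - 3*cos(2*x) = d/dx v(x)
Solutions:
 v(x) = C1 + 2*sqrt(2)*exp(sqrt(2)*x) - 3*sin(2*x)/2


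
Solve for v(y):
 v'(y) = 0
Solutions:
 v(y) = C1


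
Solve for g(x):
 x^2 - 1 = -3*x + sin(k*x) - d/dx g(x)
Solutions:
 g(x) = C1 - x^3/3 - 3*x^2/2 + x - cos(k*x)/k


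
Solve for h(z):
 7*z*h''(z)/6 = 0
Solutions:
 h(z) = C1 + C2*z


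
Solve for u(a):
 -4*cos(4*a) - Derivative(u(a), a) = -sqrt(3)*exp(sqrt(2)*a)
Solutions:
 u(a) = C1 + sqrt(6)*exp(sqrt(2)*a)/2 - sin(4*a)


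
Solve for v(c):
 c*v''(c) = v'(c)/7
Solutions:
 v(c) = C1 + C2*c^(8/7)


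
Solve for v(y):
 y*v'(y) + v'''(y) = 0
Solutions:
 v(y) = C1 + Integral(C2*airyai(-y) + C3*airybi(-y), y)


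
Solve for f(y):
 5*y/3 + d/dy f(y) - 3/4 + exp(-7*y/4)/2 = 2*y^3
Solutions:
 f(y) = C1 + y^4/2 - 5*y^2/6 + 3*y/4 + 2*exp(-7*y/4)/7


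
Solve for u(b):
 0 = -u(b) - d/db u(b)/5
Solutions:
 u(b) = C1*exp(-5*b)


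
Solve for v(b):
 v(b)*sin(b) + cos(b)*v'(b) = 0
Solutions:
 v(b) = C1*cos(b)


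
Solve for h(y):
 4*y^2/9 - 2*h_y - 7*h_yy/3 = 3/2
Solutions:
 h(y) = C1 + C2*exp(-6*y/7) + 2*y^3/27 - 7*y^2/27 - 47*y/324


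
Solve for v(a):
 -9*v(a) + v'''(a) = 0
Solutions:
 v(a) = C3*exp(3^(2/3)*a) + (C1*sin(3*3^(1/6)*a/2) + C2*cos(3*3^(1/6)*a/2))*exp(-3^(2/3)*a/2)


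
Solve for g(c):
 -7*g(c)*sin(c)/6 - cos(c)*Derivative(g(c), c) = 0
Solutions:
 g(c) = C1*cos(c)^(7/6)


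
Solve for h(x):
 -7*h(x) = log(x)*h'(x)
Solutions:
 h(x) = C1*exp(-7*li(x))


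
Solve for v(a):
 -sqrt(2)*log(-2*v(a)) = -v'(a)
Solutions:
 -sqrt(2)*Integral(1/(log(-_y) + log(2)), (_y, v(a)))/2 = C1 - a


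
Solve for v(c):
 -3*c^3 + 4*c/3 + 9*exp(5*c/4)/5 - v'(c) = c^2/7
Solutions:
 v(c) = C1 - 3*c^4/4 - c^3/21 + 2*c^2/3 + 36*exp(5*c/4)/25


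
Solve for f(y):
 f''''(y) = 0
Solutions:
 f(y) = C1 + C2*y + C3*y^2 + C4*y^3


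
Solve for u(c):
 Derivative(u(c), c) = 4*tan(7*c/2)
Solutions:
 u(c) = C1 - 8*log(cos(7*c/2))/7


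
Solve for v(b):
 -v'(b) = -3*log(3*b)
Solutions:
 v(b) = C1 + 3*b*log(b) - 3*b + b*log(27)


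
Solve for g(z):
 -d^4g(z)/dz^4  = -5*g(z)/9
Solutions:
 g(z) = C1*exp(-sqrt(3)*5^(1/4)*z/3) + C2*exp(sqrt(3)*5^(1/4)*z/3) + C3*sin(sqrt(3)*5^(1/4)*z/3) + C4*cos(sqrt(3)*5^(1/4)*z/3)


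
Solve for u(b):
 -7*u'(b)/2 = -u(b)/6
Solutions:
 u(b) = C1*exp(b/21)


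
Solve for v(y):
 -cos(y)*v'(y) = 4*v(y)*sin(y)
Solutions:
 v(y) = C1*cos(y)^4


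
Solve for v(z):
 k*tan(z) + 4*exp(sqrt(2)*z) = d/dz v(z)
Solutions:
 v(z) = C1 - k*log(cos(z)) + 2*sqrt(2)*exp(sqrt(2)*z)


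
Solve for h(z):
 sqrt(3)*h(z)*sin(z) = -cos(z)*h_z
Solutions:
 h(z) = C1*cos(z)^(sqrt(3))


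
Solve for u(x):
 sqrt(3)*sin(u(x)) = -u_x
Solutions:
 u(x) = -acos((-C1 - exp(2*sqrt(3)*x))/(C1 - exp(2*sqrt(3)*x))) + 2*pi
 u(x) = acos((-C1 - exp(2*sqrt(3)*x))/(C1 - exp(2*sqrt(3)*x)))


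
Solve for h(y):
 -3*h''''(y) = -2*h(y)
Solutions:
 h(y) = C1*exp(-2^(1/4)*3^(3/4)*y/3) + C2*exp(2^(1/4)*3^(3/4)*y/3) + C3*sin(2^(1/4)*3^(3/4)*y/3) + C4*cos(2^(1/4)*3^(3/4)*y/3)


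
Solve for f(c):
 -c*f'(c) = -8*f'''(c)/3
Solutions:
 f(c) = C1 + Integral(C2*airyai(3^(1/3)*c/2) + C3*airybi(3^(1/3)*c/2), c)


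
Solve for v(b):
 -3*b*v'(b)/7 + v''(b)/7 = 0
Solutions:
 v(b) = C1 + C2*erfi(sqrt(6)*b/2)


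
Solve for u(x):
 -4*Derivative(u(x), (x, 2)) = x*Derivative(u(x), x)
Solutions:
 u(x) = C1 + C2*erf(sqrt(2)*x/4)


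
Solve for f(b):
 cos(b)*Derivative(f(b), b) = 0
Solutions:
 f(b) = C1


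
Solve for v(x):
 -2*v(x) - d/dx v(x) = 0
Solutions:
 v(x) = C1*exp(-2*x)


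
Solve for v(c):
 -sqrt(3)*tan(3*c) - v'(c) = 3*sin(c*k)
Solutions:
 v(c) = C1 - 3*Piecewise((-cos(c*k)/k, Ne(k, 0)), (0, True)) + sqrt(3)*log(cos(3*c))/3


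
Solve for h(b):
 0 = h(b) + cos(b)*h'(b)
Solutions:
 h(b) = C1*sqrt(sin(b) - 1)/sqrt(sin(b) + 1)


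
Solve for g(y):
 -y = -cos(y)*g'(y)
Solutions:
 g(y) = C1 + Integral(y/cos(y), y)


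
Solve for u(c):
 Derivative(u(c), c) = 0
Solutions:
 u(c) = C1


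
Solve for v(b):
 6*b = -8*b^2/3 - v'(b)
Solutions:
 v(b) = C1 - 8*b^3/9 - 3*b^2


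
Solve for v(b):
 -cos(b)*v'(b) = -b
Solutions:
 v(b) = C1 + Integral(b/cos(b), b)


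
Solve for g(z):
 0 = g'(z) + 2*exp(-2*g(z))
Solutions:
 g(z) = log(-sqrt(C1 - 4*z))
 g(z) = log(C1 - 4*z)/2


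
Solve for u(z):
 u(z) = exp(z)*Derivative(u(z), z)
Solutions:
 u(z) = C1*exp(-exp(-z))


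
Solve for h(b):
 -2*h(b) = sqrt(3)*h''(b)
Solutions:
 h(b) = C1*sin(sqrt(2)*3^(3/4)*b/3) + C2*cos(sqrt(2)*3^(3/4)*b/3)


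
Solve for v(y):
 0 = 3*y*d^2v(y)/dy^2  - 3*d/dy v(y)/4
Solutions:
 v(y) = C1 + C2*y^(5/4)


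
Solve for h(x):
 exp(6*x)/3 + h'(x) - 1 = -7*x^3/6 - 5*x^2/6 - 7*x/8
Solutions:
 h(x) = C1 - 7*x^4/24 - 5*x^3/18 - 7*x^2/16 + x - exp(6*x)/18


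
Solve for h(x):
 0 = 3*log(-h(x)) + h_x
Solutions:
 -li(-h(x)) = C1 - 3*x


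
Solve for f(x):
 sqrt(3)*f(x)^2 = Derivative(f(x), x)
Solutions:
 f(x) = -1/(C1 + sqrt(3)*x)


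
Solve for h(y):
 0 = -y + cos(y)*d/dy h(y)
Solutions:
 h(y) = C1 + Integral(y/cos(y), y)


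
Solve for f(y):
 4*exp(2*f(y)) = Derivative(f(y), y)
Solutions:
 f(y) = log(-sqrt(-1/(C1 + 4*y))) - log(2)/2
 f(y) = log(-1/(C1 + 4*y))/2 - log(2)/2


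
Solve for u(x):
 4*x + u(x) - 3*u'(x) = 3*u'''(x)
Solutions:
 u(x) = C1*exp(-x*(-2*18^(1/3)/(3 + sqrt(21))^(1/3) + 12^(1/3)*(3 + sqrt(21))^(1/3))/12)*sin(2^(1/3)*3^(1/6)*x*(6/(3 + sqrt(21))^(1/3) + 2^(1/3)*3^(2/3)*(3 + sqrt(21))^(1/3))/12) + C2*exp(-x*(-2*18^(1/3)/(3 + sqrt(21))^(1/3) + 12^(1/3)*(3 + sqrt(21))^(1/3))/12)*cos(2^(1/3)*3^(1/6)*x*(6/(3 + sqrt(21))^(1/3) + 2^(1/3)*3^(2/3)*(3 + sqrt(21))^(1/3))/12) + C3*exp(x*(-2*18^(1/3)/(3 + sqrt(21))^(1/3) + 12^(1/3)*(3 + sqrt(21))^(1/3))/6) - 4*x - 12


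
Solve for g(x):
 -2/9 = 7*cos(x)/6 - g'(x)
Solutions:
 g(x) = C1 + 2*x/9 + 7*sin(x)/6


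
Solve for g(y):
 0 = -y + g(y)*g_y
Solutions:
 g(y) = -sqrt(C1 + y^2)
 g(y) = sqrt(C1 + y^2)


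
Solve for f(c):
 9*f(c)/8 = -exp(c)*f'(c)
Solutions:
 f(c) = C1*exp(9*exp(-c)/8)


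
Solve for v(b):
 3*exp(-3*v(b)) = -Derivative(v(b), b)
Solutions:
 v(b) = log(C1 - 9*b)/3
 v(b) = log((-3^(1/3) - 3^(5/6)*I)*(C1 - 3*b)^(1/3)/2)
 v(b) = log((-3^(1/3) + 3^(5/6)*I)*(C1 - 3*b)^(1/3)/2)


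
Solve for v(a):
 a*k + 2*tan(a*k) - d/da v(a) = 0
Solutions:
 v(a) = C1 + a^2*k/2 + 2*Piecewise((-log(cos(a*k))/k, Ne(k, 0)), (0, True))


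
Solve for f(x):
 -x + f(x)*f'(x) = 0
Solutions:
 f(x) = -sqrt(C1 + x^2)
 f(x) = sqrt(C1 + x^2)


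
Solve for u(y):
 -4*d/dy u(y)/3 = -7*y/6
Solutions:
 u(y) = C1 + 7*y^2/16


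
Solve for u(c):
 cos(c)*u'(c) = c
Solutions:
 u(c) = C1 + Integral(c/cos(c), c)


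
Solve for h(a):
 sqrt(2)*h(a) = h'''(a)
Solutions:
 h(a) = C3*exp(2^(1/6)*a) + (C1*sin(2^(1/6)*sqrt(3)*a/2) + C2*cos(2^(1/6)*sqrt(3)*a/2))*exp(-2^(1/6)*a/2)


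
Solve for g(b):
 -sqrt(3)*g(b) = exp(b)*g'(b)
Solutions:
 g(b) = C1*exp(sqrt(3)*exp(-b))


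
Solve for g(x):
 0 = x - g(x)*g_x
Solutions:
 g(x) = -sqrt(C1 + x^2)
 g(x) = sqrt(C1 + x^2)


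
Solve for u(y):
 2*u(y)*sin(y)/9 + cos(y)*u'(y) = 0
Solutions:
 u(y) = C1*cos(y)^(2/9)


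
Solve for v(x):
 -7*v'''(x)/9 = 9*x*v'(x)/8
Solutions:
 v(x) = C1 + Integral(C2*airyai(-3*3^(1/3)*7^(2/3)*x/14) + C3*airybi(-3*3^(1/3)*7^(2/3)*x/14), x)


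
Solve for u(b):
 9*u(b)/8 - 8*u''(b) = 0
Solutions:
 u(b) = C1*exp(-3*b/8) + C2*exp(3*b/8)


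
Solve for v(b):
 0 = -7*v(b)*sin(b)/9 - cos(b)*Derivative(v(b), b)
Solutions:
 v(b) = C1*cos(b)^(7/9)


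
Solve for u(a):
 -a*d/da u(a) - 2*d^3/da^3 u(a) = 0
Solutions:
 u(a) = C1 + Integral(C2*airyai(-2^(2/3)*a/2) + C3*airybi(-2^(2/3)*a/2), a)


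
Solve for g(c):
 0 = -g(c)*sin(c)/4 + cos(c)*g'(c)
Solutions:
 g(c) = C1/cos(c)^(1/4)


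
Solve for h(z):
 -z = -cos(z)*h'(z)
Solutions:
 h(z) = C1 + Integral(z/cos(z), z)


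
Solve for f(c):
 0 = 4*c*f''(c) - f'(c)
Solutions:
 f(c) = C1 + C2*c^(5/4)


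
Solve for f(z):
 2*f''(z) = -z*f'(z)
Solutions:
 f(z) = C1 + C2*erf(z/2)


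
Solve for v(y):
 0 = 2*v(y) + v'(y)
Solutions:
 v(y) = C1*exp(-2*y)


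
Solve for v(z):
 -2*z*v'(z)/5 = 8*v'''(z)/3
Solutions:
 v(z) = C1 + Integral(C2*airyai(-150^(1/3)*z/10) + C3*airybi(-150^(1/3)*z/10), z)


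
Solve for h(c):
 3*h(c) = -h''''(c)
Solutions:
 h(c) = (C1*sin(sqrt(2)*3^(1/4)*c/2) + C2*cos(sqrt(2)*3^(1/4)*c/2))*exp(-sqrt(2)*3^(1/4)*c/2) + (C3*sin(sqrt(2)*3^(1/4)*c/2) + C4*cos(sqrt(2)*3^(1/4)*c/2))*exp(sqrt(2)*3^(1/4)*c/2)


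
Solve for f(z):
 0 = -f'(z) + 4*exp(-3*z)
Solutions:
 f(z) = C1 - 4*exp(-3*z)/3


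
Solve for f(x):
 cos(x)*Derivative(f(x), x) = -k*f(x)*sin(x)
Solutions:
 f(x) = C1*exp(k*log(cos(x)))


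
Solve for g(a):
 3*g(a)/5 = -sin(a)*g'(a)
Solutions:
 g(a) = C1*(cos(a) + 1)^(3/10)/(cos(a) - 1)^(3/10)


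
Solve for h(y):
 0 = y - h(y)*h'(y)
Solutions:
 h(y) = -sqrt(C1 + y^2)
 h(y) = sqrt(C1 + y^2)


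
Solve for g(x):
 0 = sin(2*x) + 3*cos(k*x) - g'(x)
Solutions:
 g(x) = C1 - cos(2*x)/2 + 3*sin(k*x)/k


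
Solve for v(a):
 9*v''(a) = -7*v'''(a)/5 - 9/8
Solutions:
 v(a) = C1 + C2*a + C3*exp(-45*a/7) - a^2/16


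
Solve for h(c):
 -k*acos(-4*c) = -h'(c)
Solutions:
 h(c) = C1 + k*(c*acos(-4*c) + sqrt(1 - 16*c^2)/4)


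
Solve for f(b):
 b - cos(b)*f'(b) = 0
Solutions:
 f(b) = C1 + Integral(b/cos(b), b)


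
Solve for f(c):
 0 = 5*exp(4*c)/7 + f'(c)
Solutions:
 f(c) = C1 - 5*exp(4*c)/28


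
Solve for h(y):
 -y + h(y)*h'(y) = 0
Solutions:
 h(y) = -sqrt(C1 + y^2)
 h(y) = sqrt(C1 + y^2)


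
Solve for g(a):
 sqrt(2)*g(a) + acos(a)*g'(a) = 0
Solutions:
 g(a) = C1*exp(-sqrt(2)*Integral(1/acos(a), a))


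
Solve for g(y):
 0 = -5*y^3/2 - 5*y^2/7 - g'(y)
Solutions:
 g(y) = C1 - 5*y^4/8 - 5*y^3/21


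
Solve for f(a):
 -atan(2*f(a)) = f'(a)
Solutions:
 Integral(1/atan(2*_y), (_y, f(a))) = C1 - a


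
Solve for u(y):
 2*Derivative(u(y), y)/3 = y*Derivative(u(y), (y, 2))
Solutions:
 u(y) = C1 + C2*y^(5/3)


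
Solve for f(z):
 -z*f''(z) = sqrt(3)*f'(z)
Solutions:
 f(z) = C1 + C2*z^(1 - sqrt(3))


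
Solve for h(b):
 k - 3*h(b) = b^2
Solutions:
 h(b) = -b^2/3 + k/3


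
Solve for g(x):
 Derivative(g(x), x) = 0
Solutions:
 g(x) = C1


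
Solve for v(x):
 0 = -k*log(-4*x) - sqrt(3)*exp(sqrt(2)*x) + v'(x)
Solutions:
 v(x) = C1 + k*x*log(-x) + k*x*(-1 + 2*log(2)) + sqrt(6)*exp(sqrt(2)*x)/2


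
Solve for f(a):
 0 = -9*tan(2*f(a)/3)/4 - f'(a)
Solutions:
 f(a) = -3*asin(C1*exp(-3*a/2))/2 + 3*pi/2
 f(a) = 3*asin(C1*exp(-3*a/2))/2


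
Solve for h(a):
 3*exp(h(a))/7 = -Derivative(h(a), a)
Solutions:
 h(a) = log(1/(C1 + 3*a)) + log(7)


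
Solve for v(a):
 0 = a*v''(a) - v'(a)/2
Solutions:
 v(a) = C1 + C2*a^(3/2)


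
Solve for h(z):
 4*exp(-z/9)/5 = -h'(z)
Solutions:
 h(z) = C1 + 36*exp(-z/9)/5


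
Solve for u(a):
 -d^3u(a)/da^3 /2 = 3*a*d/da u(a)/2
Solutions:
 u(a) = C1 + Integral(C2*airyai(-3^(1/3)*a) + C3*airybi(-3^(1/3)*a), a)


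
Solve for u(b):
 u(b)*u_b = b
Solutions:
 u(b) = -sqrt(C1 + b^2)
 u(b) = sqrt(C1 + b^2)


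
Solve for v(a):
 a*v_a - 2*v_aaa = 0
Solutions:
 v(a) = C1 + Integral(C2*airyai(2^(2/3)*a/2) + C3*airybi(2^(2/3)*a/2), a)


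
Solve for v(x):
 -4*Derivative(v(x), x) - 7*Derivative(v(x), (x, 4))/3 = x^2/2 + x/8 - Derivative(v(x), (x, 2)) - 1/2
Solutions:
 v(x) = C1 + C2*exp(7^(1/3)*x*(7^(1/3)/(sqrt(1757) + 42)^(1/3) + (sqrt(1757) + 42)^(1/3))/14)*sin(sqrt(3)*7^(1/3)*x*(-(sqrt(1757) + 42)^(1/3) + 7^(1/3)/(sqrt(1757) + 42)^(1/3))/14) + C3*exp(7^(1/3)*x*(7^(1/3)/(sqrt(1757) + 42)^(1/3) + (sqrt(1757) + 42)^(1/3))/14)*cos(sqrt(3)*7^(1/3)*x*(-(sqrt(1757) + 42)^(1/3) + 7^(1/3)/(sqrt(1757) + 42)^(1/3))/14) + C4*exp(-7^(1/3)*x*(7^(1/3)/(sqrt(1757) + 42)^(1/3) + (sqrt(1757) + 42)^(1/3))/7) - x^3/24 - 3*x^2/64 + 13*x/128


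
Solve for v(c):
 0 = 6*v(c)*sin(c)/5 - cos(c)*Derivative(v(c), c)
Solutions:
 v(c) = C1/cos(c)^(6/5)


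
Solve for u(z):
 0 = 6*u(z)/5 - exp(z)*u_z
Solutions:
 u(z) = C1*exp(-6*exp(-z)/5)


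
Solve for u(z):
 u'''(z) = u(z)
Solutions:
 u(z) = C3*exp(z) + (C1*sin(sqrt(3)*z/2) + C2*cos(sqrt(3)*z/2))*exp(-z/2)


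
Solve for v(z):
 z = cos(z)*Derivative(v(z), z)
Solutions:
 v(z) = C1 + Integral(z/cos(z), z)


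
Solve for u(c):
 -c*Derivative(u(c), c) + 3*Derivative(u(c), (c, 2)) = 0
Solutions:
 u(c) = C1 + C2*erfi(sqrt(6)*c/6)


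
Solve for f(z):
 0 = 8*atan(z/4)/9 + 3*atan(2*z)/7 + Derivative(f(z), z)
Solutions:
 f(z) = C1 - 8*z*atan(z/4)/9 - 3*z*atan(2*z)/7 + 16*log(z^2 + 16)/9 + 3*log(4*z^2 + 1)/28


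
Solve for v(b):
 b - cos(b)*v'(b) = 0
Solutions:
 v(b) = C1 + Integral(b/cos(b), b)


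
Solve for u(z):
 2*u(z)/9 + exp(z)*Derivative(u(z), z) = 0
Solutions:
 u(z) = C1*exp(2*exp(-z)/9)


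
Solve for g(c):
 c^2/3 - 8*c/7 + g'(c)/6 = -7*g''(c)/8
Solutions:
 g(c) = C1 + C2*exp(-4*c/21) - 2*c^3/3 + 195*c^2/14 - 585*c/4


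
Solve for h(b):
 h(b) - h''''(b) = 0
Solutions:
 h(b) = C1*exp(-b) + C2*exp(b) + C3*sin(b) + C4*cos(b)


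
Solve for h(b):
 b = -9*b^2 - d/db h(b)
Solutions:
 h(b) = C1 - 3*b^3 - b^2/2


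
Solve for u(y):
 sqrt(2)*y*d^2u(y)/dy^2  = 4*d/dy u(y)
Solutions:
 u(y) = C1 + C2*y^(1 + 2*sqrt(2))


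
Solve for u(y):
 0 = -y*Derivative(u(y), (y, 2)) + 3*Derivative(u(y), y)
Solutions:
 u(y) = C1 + C2*y^4


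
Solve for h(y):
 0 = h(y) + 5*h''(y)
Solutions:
 h(y) = C1*sin(sqrt(5)*y/5) + C2*cos(sqrt(5)*y/5)


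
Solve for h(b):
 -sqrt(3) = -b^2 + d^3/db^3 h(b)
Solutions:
 h(b) = C1 + C2*b + C3*b^2 + b^5/60 - sqrt(3)*b^3/6


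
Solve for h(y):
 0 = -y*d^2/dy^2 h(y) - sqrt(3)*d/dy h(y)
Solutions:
 h(y) = C1 + C2*y^(1 - sqrt(3))


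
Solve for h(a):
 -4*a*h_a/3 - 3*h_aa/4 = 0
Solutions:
 h(a) = C1 + C2*erf(2*sqrt(2)*a/3)


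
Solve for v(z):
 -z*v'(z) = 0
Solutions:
 v(z) = C1


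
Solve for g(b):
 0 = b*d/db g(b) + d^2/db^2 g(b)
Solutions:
 g(b) = C1 + C2*erf(sqrt(2)*b/2)


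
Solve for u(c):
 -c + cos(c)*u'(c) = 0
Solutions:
 u(c) = C1 + Integral(c/cos(c), c)


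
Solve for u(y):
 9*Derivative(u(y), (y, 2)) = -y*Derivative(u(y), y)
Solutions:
 u(y) = C1 + C2*erf(sqrt(2)*y/6)


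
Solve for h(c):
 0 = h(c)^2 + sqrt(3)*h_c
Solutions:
 h(c) = 3/(C1 + sqrt(3)*c)


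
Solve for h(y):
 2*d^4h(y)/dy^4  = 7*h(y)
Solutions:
 h(y) = C1*exp(-2^(3/4)*7^(1/4)*y/2) + C2*exp(2^(3/4)*7^(1/4)*y/2) + C3*sin(2^(3/4)*7^(1/4)*y/2) + C4*cos(2^(3/4)*7^(1/4)*y/2)


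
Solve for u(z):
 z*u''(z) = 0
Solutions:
 u(z) = C1 + C2*z


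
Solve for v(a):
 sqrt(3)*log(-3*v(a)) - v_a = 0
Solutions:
 -sqrt(3)*Integral(1/(log(-_y) + log(3)), (_y, v(a)))/3 = C1 - a


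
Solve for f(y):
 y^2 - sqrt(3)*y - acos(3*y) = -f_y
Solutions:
 f(y) = C1 - y^3/3 + sqrt(3)*y^2/2 + y*acos(3*y) - sqrt(1 - 9*y^2)/3


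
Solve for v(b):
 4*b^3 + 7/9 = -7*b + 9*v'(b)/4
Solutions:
 v(b) = C1 + 4*b^4/9 + 14*b^2/9 + 28*b/81


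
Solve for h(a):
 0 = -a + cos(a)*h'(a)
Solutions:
 h(a) = C1 + Integral(a/cos(a), a)


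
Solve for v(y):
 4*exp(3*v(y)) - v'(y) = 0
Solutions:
 v(y) = log(-1/(C1 + 12*y))/3
 v(y) = log((-1/(C1 + 4*y))^(1/3)*(-3^(2/3) - 3*3^(1/6)*I)/6)
 v(y) = log((-1/(C1 + 4*y))^(1/3)*(-3^(2/3) + 3*3^(1/6)*I)/6)


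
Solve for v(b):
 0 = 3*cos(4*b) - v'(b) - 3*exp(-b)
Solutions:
 v(b) = C1 + 3*sin(4*b)/4 + 3*exp(-b)


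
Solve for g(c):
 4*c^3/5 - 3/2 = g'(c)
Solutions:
 g(c) = C1 + c^4/5 - 3*c/2


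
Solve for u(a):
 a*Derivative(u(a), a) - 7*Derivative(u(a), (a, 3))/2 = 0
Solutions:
 u(a) = C1 + Integral(C2*airyai(2^(1/3)*7^(2/3)*a/7) + C3*airybi(2^(1/3)*7^(2/3)*a/7), a)


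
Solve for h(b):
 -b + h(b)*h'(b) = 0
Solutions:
 h(b) = -sqrt(C1 + b^2)
 h(b) = sqrt(C1 + b^2)


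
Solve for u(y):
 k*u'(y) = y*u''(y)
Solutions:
 u(y) = C1 + y^(re(k) + 1)*(C2*sin(log(y)*Abs(im(k))) + C3*cos(log(y)*im(k)))


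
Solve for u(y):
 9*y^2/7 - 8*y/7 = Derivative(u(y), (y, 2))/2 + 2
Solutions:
 u(y) = C1 + C2*y + 3*y^4/14 - 8*y^3/21 - 2*y^2


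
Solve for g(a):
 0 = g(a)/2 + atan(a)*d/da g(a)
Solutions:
 g(a) = C1*exp(-Integral(1/atan(a), a)/2)


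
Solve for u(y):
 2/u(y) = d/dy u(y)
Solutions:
 u(y) = -sqrt(C1 + 4*y)
 u(y) = sqrt(C1 + 4*y)


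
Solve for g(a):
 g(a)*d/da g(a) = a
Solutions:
 g(a) = -sqrt(C1 + a^2)
 g(a) = sqrt(C1 + a^2)


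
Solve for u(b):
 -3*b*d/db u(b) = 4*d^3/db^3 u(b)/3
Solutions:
 u(b) = C1 + Integral(C2*airyai(-2^(1/3)*3^(2/3)*b/2) + C3*airybi(-2^(1/3)*3^(2/3)*b/2), b)


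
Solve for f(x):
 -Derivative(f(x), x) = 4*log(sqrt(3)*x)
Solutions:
 f(x) = C1 - 4*x*log(x) - x*log(9) + 4*x


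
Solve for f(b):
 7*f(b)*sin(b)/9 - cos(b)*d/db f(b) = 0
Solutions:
 f(b) = C1/cos(b)^(7/9)


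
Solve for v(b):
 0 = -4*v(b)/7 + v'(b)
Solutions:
 v(b) = C1*exp(4*b/7)


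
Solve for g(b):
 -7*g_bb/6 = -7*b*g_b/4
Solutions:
 g(b) = C1 + C2*erfi(sqrt(3)*b/2)


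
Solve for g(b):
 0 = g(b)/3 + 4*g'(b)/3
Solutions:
 g(b) = C1*exp(-b/4)


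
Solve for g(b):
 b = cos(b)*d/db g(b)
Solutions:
 g(b) = C1 + Integral(b/cos(b), b)


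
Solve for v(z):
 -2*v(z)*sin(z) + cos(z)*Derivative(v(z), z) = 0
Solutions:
 v(z) = C1/cos(z)^2


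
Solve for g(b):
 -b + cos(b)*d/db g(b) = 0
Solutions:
 g(b) = C1 + Integral(b/cos(b), b)


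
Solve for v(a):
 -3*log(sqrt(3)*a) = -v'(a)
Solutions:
 v(a) = C1 + 3*a*log(a) - 3*a + 3*a*log(3)/2


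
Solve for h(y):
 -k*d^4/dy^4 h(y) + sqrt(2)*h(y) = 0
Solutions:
 h(y) = C1*exp(-2^(1/8)*y*(1/k)^(1/4)) + C2*exp(2^(1/8)*y*(1/k)^(1/4)) + C3*exp(-2^(1/8)*I*y*(1/k)^(1/4)) + C4*exp(2^(1/8)*I*y*(1/k)^(1/4))


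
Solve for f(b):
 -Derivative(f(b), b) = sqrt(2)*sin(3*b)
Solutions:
 f(b) = C1 + sqrt(2)*cos(3*b)/3


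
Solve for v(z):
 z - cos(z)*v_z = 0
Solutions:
 v(z) = C1 + Integral(z/cos(z), z)


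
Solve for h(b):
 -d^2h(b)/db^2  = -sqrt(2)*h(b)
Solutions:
 h(b) = C1*exp(-2^(1/4)*b) + C2*exp(2^(1/4)*b)


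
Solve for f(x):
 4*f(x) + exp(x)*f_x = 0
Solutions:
 f(x) = C1*exp(4*exp(-x))


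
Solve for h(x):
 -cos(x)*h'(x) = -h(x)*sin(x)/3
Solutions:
 h(x) = C1/cos(x)^(1/3)


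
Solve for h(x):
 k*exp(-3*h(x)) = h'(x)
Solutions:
 h(x) = log(C1 + 3*k*x)/3
 h(x) = log((-3^(1/3) - 3^(5/6)*I)*(C1 + k*x)^(1/3)/2)
 h(x) = log((-3^(1/3) + 3^(5/6)*I)*(C1 + k*x)^(1/3)/2)


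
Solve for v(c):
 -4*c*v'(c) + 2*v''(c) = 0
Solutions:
 v(c) = C1 + C2*erfi(c)


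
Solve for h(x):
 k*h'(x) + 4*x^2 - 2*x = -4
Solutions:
 h(x) = C1 - 4*x^3/(3*k) + x^2/k - 4*x/k


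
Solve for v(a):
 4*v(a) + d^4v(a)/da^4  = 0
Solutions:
 v(a) = (C1*sin(a) + C2*cos(a))*exp(-a) + (C3*sin(a) + C4*cos(a))*exp(a)


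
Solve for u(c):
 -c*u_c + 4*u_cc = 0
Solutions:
 u(c) = C1 + C2*erfi(sqrt(2)*c/4)


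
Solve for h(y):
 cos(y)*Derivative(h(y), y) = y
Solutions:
 h(y) = C1 + Integral(y/cos(y), y)


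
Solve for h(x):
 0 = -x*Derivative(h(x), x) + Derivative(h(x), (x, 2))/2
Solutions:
 h(x) = C1 + C2*erfi(x)


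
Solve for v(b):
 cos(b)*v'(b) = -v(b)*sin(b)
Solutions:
 v(b) = C1*cos(b)


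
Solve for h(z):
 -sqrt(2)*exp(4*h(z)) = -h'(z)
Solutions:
 h(z) = log(-(-1/(C1 + 4*sqrt(2)*z))^(1/4))
 h(z) = log(-1/(C1 + 4*sqrt(2)*z))/4
 h(z) = log(-I*(-1/(C1 + 4*sqrt(2)*z))^(1/4))
 h(z) = log(I*(-1/(C1 + 4*sqrt(2)*z))^(1/4))


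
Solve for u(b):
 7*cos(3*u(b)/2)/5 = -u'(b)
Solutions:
 7*b/5 - log(sin(3*u(b)/2) - 1)/3 + log(sin(3*u(b)/2) + 1)/3 = C1


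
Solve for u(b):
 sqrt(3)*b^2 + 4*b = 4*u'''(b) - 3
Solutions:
 u(b) = C1 + C2*b + C3*b^2 + sqrt(3)*b^5/240 + b^4/24 + b^3/8


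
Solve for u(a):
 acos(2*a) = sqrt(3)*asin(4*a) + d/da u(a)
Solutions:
 u(a) = C1 + a*acos(2*a) - sqrt(1 - 4*a^2)/2 - sqrt(3)*(a*asin(4*a) + sqrt(1 - 16*a^2)/4)


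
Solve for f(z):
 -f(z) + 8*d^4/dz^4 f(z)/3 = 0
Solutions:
 f(z) = C1*exp(-6^(1/4)*z/2) + C2*exp(6^(1/4)*z/2) + C3*sin(6^(1/4)*z/2) + C4*cos(6^(1/4)*z/2)


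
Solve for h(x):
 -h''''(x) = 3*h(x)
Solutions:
 h(x) = (C1*sin(sqrt(2)*3^(1/4)*x/2) + C2*cos(sqrt(2)*3^(1/4)*x/2))*exp(-sqrt(2)*3^(1/4)*x/2) + (C3*sin(sqrt(2)*3^(1/4)*x/2) + C4*cos(sqrt(2)*3^(1/4)*x/2))*exp(sqrt(2)*3^(1/4)*x/2)


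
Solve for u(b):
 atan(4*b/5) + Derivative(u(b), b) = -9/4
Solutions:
 u(b) = C1 - b*atan(4*b/5) - 9*b/4 + 5*log(16*b^2 + 25)/8


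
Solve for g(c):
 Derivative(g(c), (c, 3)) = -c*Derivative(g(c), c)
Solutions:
 g(c) = C1 + Integral(C2*airyai(-c) + C3*airybi(-c), c)


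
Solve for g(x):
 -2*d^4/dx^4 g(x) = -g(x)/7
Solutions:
 g(x) = C1*exp(-14^(3/4)*x/14) + C2*exp(14^(3/4)*x/14) + C3*sin(14^(3/4)*x/14) + C4*cos(14^(3/4)*x/14)


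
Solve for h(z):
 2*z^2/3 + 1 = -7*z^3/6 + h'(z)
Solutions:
 h(z) = C1 + 7*z^4/24 + 2*z^3/9 + z


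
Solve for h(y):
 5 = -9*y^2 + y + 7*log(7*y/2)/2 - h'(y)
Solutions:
 h(y) = C1 - 3*y^3 + y^2/2 + 7*y*log(y)/2 - 17*y/2 - 4*y*log(2) + y*log(14)/2 + 3*y*log(7)


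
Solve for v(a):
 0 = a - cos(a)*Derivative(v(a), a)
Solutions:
 v(a) = C1 + Integral(a/cos(a), a)


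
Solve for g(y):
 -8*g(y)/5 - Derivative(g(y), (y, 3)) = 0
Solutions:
 g(y) = C3*exp(-2*5^(2/3)*y/5) + (C1*sin(sqrt(3)*5^(2/3)*y/5) + C2*cos(sqrt(3)*5^(2/3)*y/5))*exp(5^(2/3)*y/5)


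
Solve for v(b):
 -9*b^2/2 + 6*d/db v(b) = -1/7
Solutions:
 v(b) = C1 + b^3/4 - b/42


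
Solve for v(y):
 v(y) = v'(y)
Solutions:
 v(y) = C1*exp(y)


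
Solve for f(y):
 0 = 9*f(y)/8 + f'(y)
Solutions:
 f(y) = C1*exp(-9*y/8)


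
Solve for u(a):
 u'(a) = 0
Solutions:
 u(a) = C1


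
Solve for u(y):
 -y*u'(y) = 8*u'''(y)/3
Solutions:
 u(y) = C1 + Integral(C2*airyai(-3^(1/3)*y/2) + C3*airybi(-3^(1/3)*y/2), y)


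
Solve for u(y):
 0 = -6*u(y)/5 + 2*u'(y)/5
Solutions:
 u(y) = C1*exp(3*y)


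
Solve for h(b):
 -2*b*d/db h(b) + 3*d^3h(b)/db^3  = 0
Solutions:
 h(b) = C1 + Integral(C2*airyai(2^(1/3)*3^(2/3)*b/3) + C3*airybi(2^(1/3)*3^(2/3)*b/3), b)


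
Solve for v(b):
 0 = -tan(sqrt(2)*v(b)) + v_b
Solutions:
 v(b) = sqrt(2)*(pi - asin(C1*exp(sqrt(2)*b)))/2
 v(b) = sqrt(2)*asin(C1*exp(sqrt(2)*b))/2


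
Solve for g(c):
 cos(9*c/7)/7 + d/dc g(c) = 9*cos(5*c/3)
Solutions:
 g(c) = C1 - sin(9*c/7)/9 + 27*sin(5*c/3)/5


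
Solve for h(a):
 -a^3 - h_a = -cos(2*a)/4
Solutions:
 h(a) = C1 - a^4/4 + sin(2*a)/8


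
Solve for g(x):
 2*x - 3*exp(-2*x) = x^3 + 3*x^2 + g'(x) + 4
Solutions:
 g(x) = C1 - x^4/4 - x^3 + x^2 - 4*x + 3*exp(-2*x)/2


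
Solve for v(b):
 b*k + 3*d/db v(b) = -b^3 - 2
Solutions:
 v(b) = C1 - b^4/12 - b^2*k/6 - 2*b/3


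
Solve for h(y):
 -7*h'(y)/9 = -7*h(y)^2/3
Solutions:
 h(y) = -1/(C1 + 3*y)


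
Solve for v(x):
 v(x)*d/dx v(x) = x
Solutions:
 v(x) = -sqrt(C1 + x^2)
 v(x) = sqrt(C1 + x^2)


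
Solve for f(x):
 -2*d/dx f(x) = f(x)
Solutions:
 f(x) = C1*exp(-x/2)


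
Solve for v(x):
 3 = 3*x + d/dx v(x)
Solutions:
 v(x) = C1 - 3*x^2/2 + 3*x


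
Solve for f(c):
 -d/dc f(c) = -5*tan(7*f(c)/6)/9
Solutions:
 f(c) = -6*asin(C1*exp(35*c/54))/7 + 6*pi/7
 f(c) = 6*asin(C1*exp(35*c/54))/7


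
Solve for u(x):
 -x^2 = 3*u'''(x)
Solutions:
 u(x) = C1 + C2*x + C3*x^2 - x^5/180


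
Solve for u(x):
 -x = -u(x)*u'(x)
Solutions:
 u(x) = -sqrt(C1 + x^2)
 u(x) = sqrt(C1 + x^2)


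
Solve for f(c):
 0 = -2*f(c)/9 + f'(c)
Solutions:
 f(c) = C1*exp(2*c/9)


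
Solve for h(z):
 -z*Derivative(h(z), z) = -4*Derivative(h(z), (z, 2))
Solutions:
 h(z) = C1 + C2*erfi(sqrt(2)*z/4)


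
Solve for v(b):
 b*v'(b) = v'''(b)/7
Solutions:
 v(b) = C1 + Integral(C2*airyai(7^(1/3)*b) + C3*airybi(7^(1/3)*b), b)


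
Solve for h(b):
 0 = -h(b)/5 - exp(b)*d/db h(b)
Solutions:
 h(b) = C1*exp(exp(-b)/5)


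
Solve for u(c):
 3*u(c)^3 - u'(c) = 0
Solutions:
 u(c) = -sqrt(2)*sqrt(-1/(C1 + 3*c))/2
 u(c) = sqrt(2)*sqrt(-1/(C1 + 3*c))/2


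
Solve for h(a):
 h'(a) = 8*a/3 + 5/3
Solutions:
 h(a) = C1 + 4*a^2/3 + 5*a/3


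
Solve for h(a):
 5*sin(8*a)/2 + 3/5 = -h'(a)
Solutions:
 h(a) = C1 - 3*a/5 + 5*cos(8*a)/16


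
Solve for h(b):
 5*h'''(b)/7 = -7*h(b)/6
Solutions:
 h(b) = C3*exp(-210^(2/3)*b/30) + (C1*sin(3^(1/6)*70^(2/3)*b/20) + C2*cos(3^(1/6)*70^(2/3)*b/20))*exp(210^(2/3)*b/60)


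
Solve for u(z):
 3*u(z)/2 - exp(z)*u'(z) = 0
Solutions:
 u(z) = C1*exp(-3*exp(-z)/2)


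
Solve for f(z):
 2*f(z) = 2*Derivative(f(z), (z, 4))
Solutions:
 f(z) = C1*exp(-z) + C2*exp(z) + C3*sin(z) + C4*cos(z)


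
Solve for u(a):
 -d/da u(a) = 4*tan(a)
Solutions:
 u(a) = C1 + 4*log(cos(a))


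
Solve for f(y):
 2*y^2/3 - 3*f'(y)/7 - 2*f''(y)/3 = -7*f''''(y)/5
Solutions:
 f(y) = C1 + C2*exp(-y*(4*5^(2/3)*98^(1/3)/(sqrt(5441) + 81)^(1/3) + 140^(1/3)*(sqrt(5441) + 81)^(1/3))/84)*sin(sqrt(3)*y*(-140^(1/3)*(sqrt(5441) + 81)^(1/3) + 4*5^(2/3)*98^(1/3)/(sqrt(5441) + 81)^(1/3))/84) + C3*exp(-y*(4*5^(2/3)*98^(1/3)/(sqrt(5441) + 81)^(1/3) + 140^(1/3)*(sqrt(5441) + 81)^(1/3))/84)*cos(sqrt(3)*y*(-140^(1/3)*(sqrt(5441) + 81)^(1/3) + 4*5^(2/3)*98^(1/3)/(sqrt(5441) + 81)^(1/3))/84) + C4*exp(y*(4*5^(2/3)*98^(1/3)/(sqrt(5441) + 81)^(1/3) + 140^(1/3)*(sqrt(5441) + 81)^(1/3))/42) + 14*y^3/27 - 196*y^2/81 + 5488*y/729


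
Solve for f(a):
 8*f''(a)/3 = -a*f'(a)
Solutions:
 f(a) = C1 + C2*erf(sqrt(3)*a/4)


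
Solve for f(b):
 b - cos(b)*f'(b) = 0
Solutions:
 f(b) = C1 + Integral(b/cos(b), b)


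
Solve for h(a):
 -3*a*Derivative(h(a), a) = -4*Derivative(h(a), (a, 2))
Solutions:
 h(a) = C1 + C2*erfi(sqrt(6)*a/4)
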